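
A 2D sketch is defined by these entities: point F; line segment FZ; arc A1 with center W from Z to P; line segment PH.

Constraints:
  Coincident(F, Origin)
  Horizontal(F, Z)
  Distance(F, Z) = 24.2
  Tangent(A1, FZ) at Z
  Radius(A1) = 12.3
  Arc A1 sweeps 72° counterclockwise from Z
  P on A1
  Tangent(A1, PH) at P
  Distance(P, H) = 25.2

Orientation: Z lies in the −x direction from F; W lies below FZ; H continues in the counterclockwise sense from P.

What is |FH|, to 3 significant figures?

54.4

F is at the origin; F and Z share the same y with |FZ| = 24.2 and Z on the −x side, so Z = (-24.2, 0.00). Since A1 is tangent to FZ there, WZ ⟂ FZ, so W = Z + (0, -12.3) = (-24.2, -12.3). On A1, Z sits at bearing 90° from W; a 72° counterclockwise sweep puts P at bearing 162°, so P = W + 12.3·(cos 162°, sin 162°) = (-35.9, -8.50). The tangent condition forces WP to be normal to PH, so PH runs along (−sin 162°, cos 162°); with |PH| = 25.2, H = (-43.7, -32.5). Then |FH| = |H − F| = 54.4.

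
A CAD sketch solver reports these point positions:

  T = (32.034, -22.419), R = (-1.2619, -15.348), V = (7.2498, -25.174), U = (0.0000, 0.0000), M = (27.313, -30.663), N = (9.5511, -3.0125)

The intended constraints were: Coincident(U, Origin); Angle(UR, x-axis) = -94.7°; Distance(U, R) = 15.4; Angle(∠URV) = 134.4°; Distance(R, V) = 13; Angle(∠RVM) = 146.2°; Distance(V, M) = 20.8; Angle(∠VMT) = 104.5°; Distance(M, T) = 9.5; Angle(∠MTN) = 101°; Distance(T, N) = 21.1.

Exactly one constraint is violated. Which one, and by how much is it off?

Distance(T, N) = 21.1 — off by 8.60.

U = (0.00, 0.00) ✓; UR at -94.70° ✓; |UR| = 15.40 ✓; ∠URV = 134.4° ✓; |RV| = 13.00 ✓; ∠RVM = 146.2° ✓; |VM| = 20.80 ✓; ∠VMT = 104.5° ✓; |MT| = 9.500 ✓; ∠MTN = 101.0° ✓; |TN| = 29.70 ✗.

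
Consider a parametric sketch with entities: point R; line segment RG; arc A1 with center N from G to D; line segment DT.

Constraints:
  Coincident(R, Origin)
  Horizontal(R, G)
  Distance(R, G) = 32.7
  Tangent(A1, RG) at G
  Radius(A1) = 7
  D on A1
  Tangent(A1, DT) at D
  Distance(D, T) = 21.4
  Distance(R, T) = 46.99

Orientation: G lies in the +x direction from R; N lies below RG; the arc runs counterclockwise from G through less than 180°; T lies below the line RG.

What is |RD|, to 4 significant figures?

28.52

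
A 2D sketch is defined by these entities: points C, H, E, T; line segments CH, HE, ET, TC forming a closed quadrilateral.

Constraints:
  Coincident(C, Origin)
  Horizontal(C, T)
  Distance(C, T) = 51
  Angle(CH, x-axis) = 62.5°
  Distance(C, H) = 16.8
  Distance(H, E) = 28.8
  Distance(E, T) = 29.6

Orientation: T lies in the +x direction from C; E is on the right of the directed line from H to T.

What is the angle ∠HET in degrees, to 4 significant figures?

103.1°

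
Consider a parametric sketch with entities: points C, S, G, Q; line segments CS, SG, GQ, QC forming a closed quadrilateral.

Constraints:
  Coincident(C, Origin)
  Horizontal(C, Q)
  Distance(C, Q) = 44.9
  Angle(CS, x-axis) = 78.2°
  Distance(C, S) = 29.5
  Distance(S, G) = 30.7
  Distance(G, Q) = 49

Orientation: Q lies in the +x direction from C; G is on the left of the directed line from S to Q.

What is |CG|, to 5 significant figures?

56.175

C is at the origin; CQ is horizontal with |CQ| = 44.9 and Q in +x, so Q = (44.9, 0). CS runs at 78.2° with |CS| = 29.5, so S = (6.0326, 28.877). G is determined by |SG| = 30.7 and |GQ| = 49.0 together: it lies at the intersection of circle(S, 30.7) and circle(Q, 49.0). With |SQ| = 48.420, the foot of the radical line on SQ is 9.1492 from S and the perpendicular offset is √(30.7² − 9.1492²) = 29.305. Taking the left-of-SQ solution: G = (30.853, 46.944).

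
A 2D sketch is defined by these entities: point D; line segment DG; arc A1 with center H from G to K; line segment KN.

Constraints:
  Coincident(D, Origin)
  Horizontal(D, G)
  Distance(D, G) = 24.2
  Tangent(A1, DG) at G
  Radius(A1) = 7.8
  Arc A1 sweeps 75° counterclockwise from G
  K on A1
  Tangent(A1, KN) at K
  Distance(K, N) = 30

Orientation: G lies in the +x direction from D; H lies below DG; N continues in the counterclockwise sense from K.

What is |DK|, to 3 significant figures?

17.6

D is at the origin; D and G share the same y with |DG| = 24.2 and G on the +x side, so G = (24.2, 0.00). A1 meets DG tangentially, so HG is at right angles to DG, so H = G + (0, -7.8) = (24.2, -7.80). On A1, G sits at bearing 90° from H; a 75° counterclockwise sweep puts K at bearing 165°, so K = H + 7.8·(cos 165°, sin 165°) = (16.7, -5.78). Then |DK| = |K − D| = 17.6.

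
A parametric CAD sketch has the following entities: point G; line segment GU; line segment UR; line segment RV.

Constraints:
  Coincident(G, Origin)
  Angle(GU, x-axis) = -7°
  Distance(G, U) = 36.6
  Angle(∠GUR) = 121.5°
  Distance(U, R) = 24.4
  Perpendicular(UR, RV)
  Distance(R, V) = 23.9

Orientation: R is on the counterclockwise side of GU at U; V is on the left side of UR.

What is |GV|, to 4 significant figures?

44.13

∠GUR = 121.5°, so UR runs at -7.0° + (180° − 121.5°) = 51.50° from the x-axis; with |UR| = 24.4, R = U + 24.4·(cos 51.50°, sin 51.50°) = (51.52, 14.64). UR ⟂ RV; with |RV| = 23.9 on the left of UR, V = R + 23.9·(-0.7826, 0.6225) = (32.81, 29.51). Then |GV| = |V − G| = 44.13.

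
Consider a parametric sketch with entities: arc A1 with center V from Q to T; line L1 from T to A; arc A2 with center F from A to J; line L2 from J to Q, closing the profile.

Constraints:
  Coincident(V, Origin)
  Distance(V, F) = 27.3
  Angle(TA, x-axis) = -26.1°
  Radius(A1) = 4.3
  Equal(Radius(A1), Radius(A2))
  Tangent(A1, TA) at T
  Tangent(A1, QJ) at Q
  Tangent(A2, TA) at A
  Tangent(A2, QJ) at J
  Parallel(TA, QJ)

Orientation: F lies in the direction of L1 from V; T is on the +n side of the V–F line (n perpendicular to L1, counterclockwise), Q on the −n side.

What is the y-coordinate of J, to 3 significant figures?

-15.9

The slot axis is L1's direction at -26.1°, so u = (cos -26.1°, sin -26.1°) = (0.898, -0.440) and n = (−sin -26.1°, cos -26.1°) = (0.440, 0.898). V is at the origin and F lies 27.3 along u from V, so F = 27.3·u = (24.5, -12.0). Tangency of A1 to both parallel lines with radius 4.3 puts T and Q at V ± 4.3·n: T = (1.89, 3.86), Q = (-1.89, -3.86). Equal radii place A and J the same way about F: A = F + 4.3·n = (26.4, -8.15), J = F − 4.3·n = (22.6, -15.9). So J.y = -15.9.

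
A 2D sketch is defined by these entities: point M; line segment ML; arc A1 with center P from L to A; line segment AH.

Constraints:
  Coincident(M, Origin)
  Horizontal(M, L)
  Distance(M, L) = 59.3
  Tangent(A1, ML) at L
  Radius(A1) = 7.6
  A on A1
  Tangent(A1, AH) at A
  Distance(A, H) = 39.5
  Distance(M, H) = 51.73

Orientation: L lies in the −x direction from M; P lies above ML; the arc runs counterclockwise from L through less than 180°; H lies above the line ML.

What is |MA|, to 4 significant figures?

52.74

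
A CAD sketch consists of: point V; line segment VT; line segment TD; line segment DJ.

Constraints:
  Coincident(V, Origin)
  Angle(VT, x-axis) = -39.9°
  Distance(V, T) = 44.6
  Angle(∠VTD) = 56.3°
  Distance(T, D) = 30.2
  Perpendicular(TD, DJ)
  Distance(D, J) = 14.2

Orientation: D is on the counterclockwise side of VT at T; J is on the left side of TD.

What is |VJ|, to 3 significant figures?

23.5

V is at the origin; VT runs at -39.9° with length 44.6, so T = 44.6·(cos -39.9°, sin -39.9°) = (34.2, -28.6). ∠VTD = 56.3°, so TD runs at -39.9° + (180° − 56.3°) = 83.8° from the x-axis; with |TD| = 30.2, D = T + 30.2·(cos 83.8°, sin 83.8°) = (37.5, 1.41). The perpendicularity gives DJ at right angles to TD; with |DJ| = 14.2 on the left of TD, J = D + 14.2·(-0.994, 0.108) = (23.4, 2.95). Then |VJ| = |J − V| = 23.5.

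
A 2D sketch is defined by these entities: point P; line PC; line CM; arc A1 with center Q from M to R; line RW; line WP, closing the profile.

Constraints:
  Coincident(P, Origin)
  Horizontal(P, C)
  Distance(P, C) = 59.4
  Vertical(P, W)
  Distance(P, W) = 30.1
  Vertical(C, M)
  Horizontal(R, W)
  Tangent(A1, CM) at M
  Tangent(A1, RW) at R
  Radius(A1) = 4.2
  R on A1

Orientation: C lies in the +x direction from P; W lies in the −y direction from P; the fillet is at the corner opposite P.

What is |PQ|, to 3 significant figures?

61.0

PW is vertical with |PW| = 30.1 and W on the −y side, so W = (0.00, -30.1). The virtual corner opposite P is at (59.4, -30.1). Tangency of A1 to CM means the radius QM is perpendicular to CM and A1 meets RW tangentially, so QR is at right angles to RW, with radius 4.2, so the center Q sits 4.2 in from both sides at Q = (55.2, -25.9). Then |PQ| = |Q − P| = 61.0.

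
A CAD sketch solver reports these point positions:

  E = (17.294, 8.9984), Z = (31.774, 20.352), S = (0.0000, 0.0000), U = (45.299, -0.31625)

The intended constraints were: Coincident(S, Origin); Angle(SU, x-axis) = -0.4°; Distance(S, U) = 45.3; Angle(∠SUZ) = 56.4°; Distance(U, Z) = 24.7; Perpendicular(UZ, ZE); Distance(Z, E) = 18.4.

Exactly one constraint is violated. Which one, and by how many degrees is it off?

Perpendicular(UZ, ZE) — off by 4.90°.

S = (0.00, 0.00) ✓; SU at -0.4000° ✓; |SU| = 45.30 ✓; ∠SUZ = 56.40° ✓; |UZ| = 24.70 ✓; ∠(UZ, ZE) = 94.90° ✗; |ZE| = 18.40 ✓.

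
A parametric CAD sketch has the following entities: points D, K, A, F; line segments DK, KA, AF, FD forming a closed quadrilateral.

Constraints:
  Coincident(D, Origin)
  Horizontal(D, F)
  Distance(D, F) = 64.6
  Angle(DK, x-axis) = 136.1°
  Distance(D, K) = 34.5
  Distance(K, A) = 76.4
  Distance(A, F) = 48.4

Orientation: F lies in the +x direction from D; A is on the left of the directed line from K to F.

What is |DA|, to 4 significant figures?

66.50

Checks: DK at 136.1° ✓; |KA| = 76.40 ✓; |AF| = 48.40 ✓.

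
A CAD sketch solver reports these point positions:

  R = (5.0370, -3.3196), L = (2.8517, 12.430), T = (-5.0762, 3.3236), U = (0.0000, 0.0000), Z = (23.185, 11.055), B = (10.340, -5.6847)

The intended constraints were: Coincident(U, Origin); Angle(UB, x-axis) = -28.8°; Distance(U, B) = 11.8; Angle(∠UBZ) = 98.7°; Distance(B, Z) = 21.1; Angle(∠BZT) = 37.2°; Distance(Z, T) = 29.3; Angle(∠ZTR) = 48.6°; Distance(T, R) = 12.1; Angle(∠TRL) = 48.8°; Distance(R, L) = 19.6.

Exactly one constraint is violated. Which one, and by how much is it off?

Distance(R, L) = 19.6 — off by 3.70.

U = (0.00, 0.00) ✓; UB at -28.80° ✓; |UB| = 11.80 ✓; ∠UBZ = 98.70° ✓; |BZ| = 21.10 ✓; ∠BZT = 37.20° ✓; |ZT| = 29.30 ✓; ∠ZTR = 48.60° ✓; |TR| = 12.10 ✓; ∠TRL = 48.80° ✓; |RL| = 15.90 ✗.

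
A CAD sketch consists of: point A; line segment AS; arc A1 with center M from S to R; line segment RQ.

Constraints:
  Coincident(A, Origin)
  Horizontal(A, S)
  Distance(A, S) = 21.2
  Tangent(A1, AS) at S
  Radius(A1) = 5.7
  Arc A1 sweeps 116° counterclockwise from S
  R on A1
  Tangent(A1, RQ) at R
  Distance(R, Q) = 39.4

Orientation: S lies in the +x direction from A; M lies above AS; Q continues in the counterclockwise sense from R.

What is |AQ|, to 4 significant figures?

44.54

On A1, S sits at bearing -90° from M; a 116° counterclockwise sweep puts R at bearing 26°, so R = M + 5.7·(cos 26°, sin 26°) = (26.32, 8.199). Tangency of A1 to RQ means the radius MR is perpendicular to RQ, so RQ runs along (−sin 26°, cos 26°); with |RQ| = 39.4, Q = (9.051, 43.61). Then |AQ| = |Q − A| = 44.54.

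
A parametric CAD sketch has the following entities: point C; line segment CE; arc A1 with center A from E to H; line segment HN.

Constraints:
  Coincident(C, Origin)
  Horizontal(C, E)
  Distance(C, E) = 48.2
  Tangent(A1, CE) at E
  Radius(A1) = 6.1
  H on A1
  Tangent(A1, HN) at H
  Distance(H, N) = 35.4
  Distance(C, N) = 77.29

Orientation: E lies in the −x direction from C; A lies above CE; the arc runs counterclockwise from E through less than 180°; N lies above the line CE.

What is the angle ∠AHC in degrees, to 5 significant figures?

122.42°

Checks: C.y = 0.00, E.y = 0.00 ✓; |AH| = 6.100 ✓; ∠(AH, HN) = 90.00° ✓; |HN| = 35.40 ✓; |CN| = 77.29 ✓.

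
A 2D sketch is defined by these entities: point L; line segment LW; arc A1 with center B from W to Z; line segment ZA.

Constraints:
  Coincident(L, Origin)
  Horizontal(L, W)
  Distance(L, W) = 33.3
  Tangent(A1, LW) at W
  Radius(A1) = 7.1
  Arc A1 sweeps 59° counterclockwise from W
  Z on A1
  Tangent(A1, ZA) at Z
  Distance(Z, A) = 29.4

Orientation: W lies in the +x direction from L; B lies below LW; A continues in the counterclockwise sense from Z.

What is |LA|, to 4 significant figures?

31.08

L is at the origin; L and W share the same y with |LW| = 33.3 and W on the +x side, so W = (33.30, 0.000). The tangent condition forces BW to be normal to LW, so B = W + (0, -7.1) = (33.30, -7.100). On A1, W sits at bearing 90° from B; a 59° counterclockwise sweep puts Z at bearing 149°, so Z = B + 7.1·(cos 149°, sin 149°) = (27.21, -3.443). A1 meets ZA tangentially, so BZ is at right angles to ZA, so ZA runs along (−sin 149°, cos 149°); with |ZA| = 29.4, A = (12.07, -28.64). Then |LA| = |A − L| = 31.08.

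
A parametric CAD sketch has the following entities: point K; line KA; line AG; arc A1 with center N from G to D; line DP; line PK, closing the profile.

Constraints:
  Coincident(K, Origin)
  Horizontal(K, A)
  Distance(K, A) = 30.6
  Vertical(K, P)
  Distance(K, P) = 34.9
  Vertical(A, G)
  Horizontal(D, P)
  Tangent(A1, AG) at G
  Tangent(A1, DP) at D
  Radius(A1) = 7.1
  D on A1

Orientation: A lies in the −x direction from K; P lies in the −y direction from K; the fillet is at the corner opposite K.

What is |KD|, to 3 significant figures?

42.1

K is at the origin; K and A share the same y with |KA| = 30.6 and A on the −x side, so A = (-30.6, 0.00). K and P share the same x with |KP| = 34.9 and P on the −y side, so P = (0.00, -34.9). The virtual corner opposite K is at (-30.6, -34.9). Since A1 is tangent to AG there, NG ⟂ AG and tangency of A1 to DP means the radius ND is perpendicular to DP, with radius 7.1, so the center N sits 7.1 in from both sides at N = (-23.5, -27.8). That places the tangent points at G = (-30.6, -27.8) on AG and D = (-23.5, -34.9) on DP. Then |KD| = |D − K| = 42.1.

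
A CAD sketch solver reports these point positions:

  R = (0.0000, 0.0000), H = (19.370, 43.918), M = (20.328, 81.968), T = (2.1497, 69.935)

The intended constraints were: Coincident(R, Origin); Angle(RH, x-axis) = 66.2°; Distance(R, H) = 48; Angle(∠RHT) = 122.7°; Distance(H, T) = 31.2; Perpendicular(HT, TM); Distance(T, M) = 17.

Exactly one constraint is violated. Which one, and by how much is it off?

Distance(T, M) = 17 — off by 4.80.

R = (0.00, 0.00) ✓; RH at 66.20° ✓; |RH| = 48.00 ✓; ∠RHT = 122.7° ✓; |HT| = 31.20 ✓; ∠(HT, TM) = 90.00° ✓; |TM| = 21.80 ✗.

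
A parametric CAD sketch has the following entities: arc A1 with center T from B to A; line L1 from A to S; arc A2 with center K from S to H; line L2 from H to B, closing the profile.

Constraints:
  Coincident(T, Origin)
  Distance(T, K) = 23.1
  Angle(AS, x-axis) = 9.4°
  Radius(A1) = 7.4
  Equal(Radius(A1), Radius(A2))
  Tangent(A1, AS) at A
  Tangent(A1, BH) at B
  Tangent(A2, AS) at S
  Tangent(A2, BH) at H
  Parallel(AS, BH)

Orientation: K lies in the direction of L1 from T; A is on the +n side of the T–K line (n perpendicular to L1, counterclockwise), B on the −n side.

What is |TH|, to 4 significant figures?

24.26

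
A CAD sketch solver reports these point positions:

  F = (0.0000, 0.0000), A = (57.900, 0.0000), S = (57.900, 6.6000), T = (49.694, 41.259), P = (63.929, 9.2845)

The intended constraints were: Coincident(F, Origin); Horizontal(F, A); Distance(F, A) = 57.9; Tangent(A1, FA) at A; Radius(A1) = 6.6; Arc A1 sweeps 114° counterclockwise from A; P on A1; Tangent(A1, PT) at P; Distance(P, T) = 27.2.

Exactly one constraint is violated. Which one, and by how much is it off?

Distance(P, T) = 27.2 — off by 7.80.

F = (0.00, 0.00) ✓; F.y = 0.00, A.y = 0.00 ✓; |FA| = 57.90 ✓; ∠(SA, AF) = 90.00° ✓; |SA| = 6.600 ✓; bearing(S→P) − bearing(S→A) = 114.0° ✓; |SP| = 6.600 ✓; ∠(SP, PT) = 90.00° ✓; |PT| = 35.00 ✗.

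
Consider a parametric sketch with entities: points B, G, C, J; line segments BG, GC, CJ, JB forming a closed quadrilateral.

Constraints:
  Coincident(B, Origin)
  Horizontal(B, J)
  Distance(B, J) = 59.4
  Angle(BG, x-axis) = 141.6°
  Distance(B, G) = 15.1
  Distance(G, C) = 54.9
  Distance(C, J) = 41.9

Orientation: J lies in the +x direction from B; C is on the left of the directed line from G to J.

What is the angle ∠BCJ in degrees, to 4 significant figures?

79.08°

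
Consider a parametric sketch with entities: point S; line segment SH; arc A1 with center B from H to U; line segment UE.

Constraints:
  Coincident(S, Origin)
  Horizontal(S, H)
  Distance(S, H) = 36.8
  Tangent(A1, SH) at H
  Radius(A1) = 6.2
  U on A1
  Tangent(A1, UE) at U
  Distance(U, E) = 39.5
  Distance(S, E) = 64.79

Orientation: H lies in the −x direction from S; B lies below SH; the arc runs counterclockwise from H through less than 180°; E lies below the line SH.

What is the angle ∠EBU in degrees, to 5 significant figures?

81.080°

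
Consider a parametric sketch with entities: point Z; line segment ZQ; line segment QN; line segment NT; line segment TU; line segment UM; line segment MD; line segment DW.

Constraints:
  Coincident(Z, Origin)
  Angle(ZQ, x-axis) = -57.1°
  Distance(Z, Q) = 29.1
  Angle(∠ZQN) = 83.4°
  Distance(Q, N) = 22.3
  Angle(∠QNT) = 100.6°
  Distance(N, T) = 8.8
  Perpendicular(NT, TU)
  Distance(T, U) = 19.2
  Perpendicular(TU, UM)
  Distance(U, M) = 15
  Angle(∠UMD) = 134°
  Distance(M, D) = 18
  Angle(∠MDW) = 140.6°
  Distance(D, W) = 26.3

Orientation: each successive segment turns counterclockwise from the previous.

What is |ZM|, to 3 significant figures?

31.5

The perpendicularity gives TU at right angles to NT, so TU runs at -151°; with |TU| = 19.2, U = (12.0, -11.8). TU ⟂ UM, so UM runs at -61.1°; with |UM| = 15.0, M = (19.2, -25.0). Then |ZM| = |M − Z| = 31.5.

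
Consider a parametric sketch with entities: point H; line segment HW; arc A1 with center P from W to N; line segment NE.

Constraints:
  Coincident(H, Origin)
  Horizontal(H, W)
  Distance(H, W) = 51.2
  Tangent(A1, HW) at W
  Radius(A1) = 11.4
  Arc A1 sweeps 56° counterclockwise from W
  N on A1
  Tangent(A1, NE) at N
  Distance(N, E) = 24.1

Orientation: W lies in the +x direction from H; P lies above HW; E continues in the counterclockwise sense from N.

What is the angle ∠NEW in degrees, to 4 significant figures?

8.518°

H is at the origin; H and W share the same y with |HW| = 51.2 and W on the +x side, so W = (51.20, 0.000). Since A1 is tangent to HW there, PW ⟂ HW, so P = W + (0, 11.4) = (51.20, 11.40). On A1, W sits at bearing -90° from P; a 56° counterclockwise sweep puts N at bearing -34°, so N = P + 11.4·(cos -34°, sin -34°) = (60.65, 5.025). Since A1 is tangent to NE there, PN ⟂ NE, so NE runs along (−sin -34°, cos -34°); with |NE| = 24.1, E = (74.13, 25.01). Then cos ∠NEW = EN·EW / (|EN||EW|), giving 8.518°.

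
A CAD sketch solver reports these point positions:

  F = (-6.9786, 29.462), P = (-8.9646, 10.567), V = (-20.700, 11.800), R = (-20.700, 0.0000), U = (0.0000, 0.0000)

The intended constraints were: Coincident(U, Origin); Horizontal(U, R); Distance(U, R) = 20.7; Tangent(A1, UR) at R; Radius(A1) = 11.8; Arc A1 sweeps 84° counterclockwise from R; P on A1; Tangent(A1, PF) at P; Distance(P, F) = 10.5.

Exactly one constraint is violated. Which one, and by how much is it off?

Distance(P, F) = 10.5 — off by 8.50.

U = (0.00, 0.00) ✓; U.y = 0.00, R.y = 0.00 ✓; |UR| = 20.70 ✓; ∠(VR, RU) = 90.00° ✓; |VR| = 11.80 ✓; bearing(V→P) − bearing(V→R) = 84.00° ✓; |VP| = 11.80 ✓; ∠(VP, PF) = 90.00° ✓; |PF| = 19.00 ✗.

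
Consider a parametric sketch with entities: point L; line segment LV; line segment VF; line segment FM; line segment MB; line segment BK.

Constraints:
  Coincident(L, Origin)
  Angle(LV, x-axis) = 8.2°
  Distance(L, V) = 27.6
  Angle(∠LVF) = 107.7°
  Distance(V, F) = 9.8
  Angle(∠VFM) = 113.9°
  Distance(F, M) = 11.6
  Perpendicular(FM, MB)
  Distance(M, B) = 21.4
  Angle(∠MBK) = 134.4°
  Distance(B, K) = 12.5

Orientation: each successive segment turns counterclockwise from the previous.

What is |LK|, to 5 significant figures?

14.289

L is at the origin; LV runs at 8.2° with length 27.6, so V = (27.318, 3.9366). ∠LVF = 107.7° gives VF at 80.500° from the x-axis; with |VF| = 9.8, F = (28.935, 13.602). ∠VFM = 113.9° gives FM at 146.60° from the x-axis; with |FM| = 11.6, M = (19.251, 19.988). The perpendicularity gives MB at right angles to FM, so MB runs at -123.40°; with |MB| = 21.4, B = (7.4708, 2.1220). ∠MBK = 134.4° gives BK at -77.800° from the x-axis; with |BK| = 12.5, K = (10.112, -10.096). Then |LK| = |K − L| = 14.289.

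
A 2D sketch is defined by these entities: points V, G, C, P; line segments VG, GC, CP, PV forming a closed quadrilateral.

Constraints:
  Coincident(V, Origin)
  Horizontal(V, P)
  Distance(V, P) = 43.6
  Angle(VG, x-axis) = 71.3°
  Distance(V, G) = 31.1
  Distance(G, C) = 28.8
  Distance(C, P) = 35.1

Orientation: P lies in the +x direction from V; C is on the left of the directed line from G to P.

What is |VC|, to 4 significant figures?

51.67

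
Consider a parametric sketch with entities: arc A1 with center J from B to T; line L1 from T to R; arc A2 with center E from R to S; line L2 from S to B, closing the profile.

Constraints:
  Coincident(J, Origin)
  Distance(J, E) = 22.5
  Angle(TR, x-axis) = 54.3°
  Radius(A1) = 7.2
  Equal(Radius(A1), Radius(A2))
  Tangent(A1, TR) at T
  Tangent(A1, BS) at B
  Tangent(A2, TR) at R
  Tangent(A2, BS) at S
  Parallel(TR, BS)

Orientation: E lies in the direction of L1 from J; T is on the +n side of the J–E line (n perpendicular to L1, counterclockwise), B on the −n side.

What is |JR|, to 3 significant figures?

23.6

The slot axis is L1's direction at 54.3°, so u = (cos 54.3°, sin 54.3°) = (0.584, 0.812) and n = (−sin 54.3°, cos 54.3°) = (-0.812, 0.584). J is at the origin and E lies 22.5 along u from J, so E = 22.5·u = (13.1, 18.3). Tangency of A1 to both parallel lines with radius 7.2 puts T and B at J ± 7.2·n: T = (-5.85, 4.20), B = (5.85, -4.20). Equal radii place R and S the same way about E: R = E + 7.2·n = (7.28, 22.5), S = E − 7.2·n = (19.0, 14.1). Then |JR| = |R − J| = 23.6.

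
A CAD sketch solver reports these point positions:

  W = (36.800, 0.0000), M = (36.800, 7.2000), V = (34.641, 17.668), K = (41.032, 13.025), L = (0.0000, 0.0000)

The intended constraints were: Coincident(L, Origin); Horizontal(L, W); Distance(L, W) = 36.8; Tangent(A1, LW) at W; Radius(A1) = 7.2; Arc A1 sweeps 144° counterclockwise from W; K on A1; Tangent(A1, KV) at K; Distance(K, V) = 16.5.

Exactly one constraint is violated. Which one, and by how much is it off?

Distance(K, V) = 16.5 — off by 8.60.

L = (0.00, 0.00) ✓; L.y = 0.00, W.y = 0.00 ✓; |LW| = 36.80 ✓; ∠(MW, WL) = 90.00° ✓; |MW| = 7.200 ✓; bearing(M→K) − bearing(M→W) = 144.0° ✓; |MK| = 7.200 ✓; ∠(MK, KV) = 90.00° ✓; |KV| = 7.900 ✗.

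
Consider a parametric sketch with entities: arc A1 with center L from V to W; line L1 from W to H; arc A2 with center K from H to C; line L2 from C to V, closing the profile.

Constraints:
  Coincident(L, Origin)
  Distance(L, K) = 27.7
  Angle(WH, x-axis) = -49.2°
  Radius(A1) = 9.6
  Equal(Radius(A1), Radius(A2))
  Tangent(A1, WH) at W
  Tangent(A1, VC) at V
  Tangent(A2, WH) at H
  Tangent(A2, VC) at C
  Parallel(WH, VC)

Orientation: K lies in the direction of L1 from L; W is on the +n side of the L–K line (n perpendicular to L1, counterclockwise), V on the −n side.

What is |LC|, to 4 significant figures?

29.32

The slot axis is L1's direction at -49.2°, so u = (cos -49.2°, sin -49.2°) = (0.6534, -0.7570) and n = (−sin -49.2°, cos -49.2°) = (0.7570, 0.6534). L is at the origin and K lies 27.7 along u from L, so K = 27.7·u = (18.10, -20.97). Tangency of A1 to both parallel lines with radius 9.6 puts W and V at L ± 9.6·n: W = (7.267, 6.273), V = (-7.267, -6.273). Equal radii place H and C the same way about K: H = K + 9.6·n = (25.37, -14.70), C = K − 9.6·n = (10.83, -27.24). Then |LC| = |C − L| = 29.32.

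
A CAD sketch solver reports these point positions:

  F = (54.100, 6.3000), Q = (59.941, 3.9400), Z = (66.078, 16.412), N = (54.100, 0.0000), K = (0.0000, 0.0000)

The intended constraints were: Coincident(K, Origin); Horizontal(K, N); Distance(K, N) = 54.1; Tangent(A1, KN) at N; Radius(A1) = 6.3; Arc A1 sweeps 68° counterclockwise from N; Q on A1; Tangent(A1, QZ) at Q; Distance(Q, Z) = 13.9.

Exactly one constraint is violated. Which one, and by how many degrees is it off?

Tangent(A1, QZ) at Q — off by 4.20°.

K = (0.00, 0.00) ✓; K.y = 0.00, N.y = 0.00 ✓; |KN| = 54.10 ✓; ∠(FN, NK) = 90.00° ✓; |FN| = 6.300 ✓; bearing(F→Q) − bearing(F→N) = 68.00° ✓; |FQ| = 6.300 ✓; ∠(FQ, QZ) = 94.20° ✗; |QZ| = 13.90 ✓.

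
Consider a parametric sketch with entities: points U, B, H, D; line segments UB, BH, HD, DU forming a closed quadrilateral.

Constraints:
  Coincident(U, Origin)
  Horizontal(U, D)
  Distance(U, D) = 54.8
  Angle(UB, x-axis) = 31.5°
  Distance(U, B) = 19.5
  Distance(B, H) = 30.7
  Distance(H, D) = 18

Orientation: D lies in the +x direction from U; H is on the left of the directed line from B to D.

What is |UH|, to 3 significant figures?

49.4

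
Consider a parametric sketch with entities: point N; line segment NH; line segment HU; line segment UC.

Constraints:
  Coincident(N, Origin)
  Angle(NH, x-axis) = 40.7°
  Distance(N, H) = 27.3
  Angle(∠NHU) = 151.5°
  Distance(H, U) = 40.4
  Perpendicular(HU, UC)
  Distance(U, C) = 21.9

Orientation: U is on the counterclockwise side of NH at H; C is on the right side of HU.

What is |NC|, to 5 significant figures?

73.254

N is at the origin; NH runs at 40.7° with length 27.3, so H = 27.3·(cos 40.7°, sin 40.7°) = (20.697, 17.802). ∠NHU = 151.5°, so HU runs at 40.7° + (180° − 151.5°) = 69.200° from the x-axis; with |HU| = 40.4, U = H + 40.4·(cos 69.200°, sin 69.200°) = (35.043, 55.569). HU is perpendicular to UC; with |UC| = 21.9 on the right of HU, C = U + 21.9·(0.93483, -0.35511) = (55.516, 47.792). Then |NC| = |C − N| = 73.254.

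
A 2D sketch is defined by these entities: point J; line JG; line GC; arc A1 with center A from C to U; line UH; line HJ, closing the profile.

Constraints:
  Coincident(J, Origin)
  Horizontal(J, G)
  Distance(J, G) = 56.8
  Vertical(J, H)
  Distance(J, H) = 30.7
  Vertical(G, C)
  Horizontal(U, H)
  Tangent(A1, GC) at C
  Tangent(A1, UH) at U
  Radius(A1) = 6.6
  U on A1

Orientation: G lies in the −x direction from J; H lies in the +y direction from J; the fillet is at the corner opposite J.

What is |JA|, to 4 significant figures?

55.69

J is at the origin; J and G share the same y with |JG| = 56.8 and G on the −x side, so G = (-56.80, 0.000). J and H share the same x with |JH| = 30.7 and H on the +y side, so H = (0.000, 30.70). The virtual corner opposite J is at (-56.80, 30.70). Tangency of A1 to GC means the radius AC is perpendicular to GC and tangency of A1 to UH means the radius AU is perpendicular to UH, with radius 6.6, so the center A sits 6.6 in from both sides at A = (-50.20, 24.10). Then |JA| = |A − J| = 55.69.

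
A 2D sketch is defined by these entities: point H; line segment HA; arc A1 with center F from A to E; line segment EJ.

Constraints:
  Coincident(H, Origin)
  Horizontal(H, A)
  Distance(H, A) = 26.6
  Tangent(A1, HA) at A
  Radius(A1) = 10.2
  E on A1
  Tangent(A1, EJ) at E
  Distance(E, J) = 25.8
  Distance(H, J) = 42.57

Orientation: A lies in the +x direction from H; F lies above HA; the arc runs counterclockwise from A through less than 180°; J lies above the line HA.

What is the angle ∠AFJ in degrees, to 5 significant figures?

167.42°

Checks: |FE| = 10.20 ✓; ∠(FE, EJ) = 90.00° ✓; |EJ| = 25.80 ✓; |HJ| = 42.57 ✓.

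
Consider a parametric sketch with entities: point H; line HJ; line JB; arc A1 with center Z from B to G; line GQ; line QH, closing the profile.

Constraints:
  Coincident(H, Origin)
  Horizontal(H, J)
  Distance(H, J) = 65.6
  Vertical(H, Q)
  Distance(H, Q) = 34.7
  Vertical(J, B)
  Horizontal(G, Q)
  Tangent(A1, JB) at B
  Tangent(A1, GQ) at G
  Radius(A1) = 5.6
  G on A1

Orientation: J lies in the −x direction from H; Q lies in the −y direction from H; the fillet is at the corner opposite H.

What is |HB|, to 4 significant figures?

71.76

H is at the origin; H and J share the same y with |HJ| = 65.6 and J on the −x side, so J = (-65.60, 0.000). H and Q share the same x with |HQ| = 34.7 and Q on the −y side, so Q = (0.000, -34.70). The virtual corner opposite H is at (-65.60, -34.70). Tangency of A1 to JB means the radius ZB is perpendicular to JB and tangency of A1 to GQ means the radius ZG is perpendicular to GQ, with radius 5.6, so the center Z sits 5.6 in from both sides at Z = (-60.00, -29.10). That places the tangent points at B = (-65.60, -29.10) on JB and G = (-60.00, -34.70) on GQ. Then |HB| = |B − H| = 71.76.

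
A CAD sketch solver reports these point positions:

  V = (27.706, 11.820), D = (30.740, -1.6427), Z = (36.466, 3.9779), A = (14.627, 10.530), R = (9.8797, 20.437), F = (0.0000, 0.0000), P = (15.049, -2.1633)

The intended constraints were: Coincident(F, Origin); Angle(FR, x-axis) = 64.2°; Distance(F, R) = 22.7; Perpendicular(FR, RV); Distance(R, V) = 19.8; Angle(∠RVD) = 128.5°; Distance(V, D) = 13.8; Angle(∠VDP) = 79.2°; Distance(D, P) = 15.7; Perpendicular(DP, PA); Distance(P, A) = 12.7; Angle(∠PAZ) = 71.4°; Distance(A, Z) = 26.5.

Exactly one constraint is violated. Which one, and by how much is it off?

Distance(A, Z) = 26.5 — off by 3.70.

F = (0.00, 0.00) ✓; FR at 64.20° ✓; |FR| = 22.70 ✓; ∠(FR, RV) = 90.00° ✓; |RV| = 19.80 ✓; ∠RVD = 128.5° ✓; |VD| = 13.80 ✓; ∠VDP = 79.20° ✓; |DP| = 15.70 ✓; ∠(DP, PA) = 90.00° ✓; |PA| = 12.70 ✓; ∠PAZ = 71.40° ✓; |AZ| = 22.80 ✗.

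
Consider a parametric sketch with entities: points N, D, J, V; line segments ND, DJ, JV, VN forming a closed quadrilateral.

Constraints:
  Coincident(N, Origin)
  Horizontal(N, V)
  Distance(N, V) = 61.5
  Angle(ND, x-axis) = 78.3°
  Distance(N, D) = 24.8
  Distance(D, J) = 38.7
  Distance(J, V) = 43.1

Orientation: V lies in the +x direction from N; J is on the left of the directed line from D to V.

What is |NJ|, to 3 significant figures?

56.1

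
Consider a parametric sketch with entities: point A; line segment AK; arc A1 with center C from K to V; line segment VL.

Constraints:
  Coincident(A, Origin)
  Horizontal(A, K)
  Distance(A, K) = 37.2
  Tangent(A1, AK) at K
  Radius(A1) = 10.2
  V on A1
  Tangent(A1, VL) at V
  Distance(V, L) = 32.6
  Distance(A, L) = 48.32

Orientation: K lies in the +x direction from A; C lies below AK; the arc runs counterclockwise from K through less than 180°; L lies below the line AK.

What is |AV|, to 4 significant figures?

28.60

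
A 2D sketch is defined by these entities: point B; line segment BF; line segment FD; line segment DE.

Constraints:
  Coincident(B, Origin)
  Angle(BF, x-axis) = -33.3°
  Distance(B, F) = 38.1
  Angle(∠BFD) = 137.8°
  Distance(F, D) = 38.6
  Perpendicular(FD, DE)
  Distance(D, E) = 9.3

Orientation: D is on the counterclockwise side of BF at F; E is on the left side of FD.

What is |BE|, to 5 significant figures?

68.782

B is at the origin; BF runs at -33.3° with length 38.1, so F = 38.1·(cos -33.3°, sin -33.3°) = (31.844, -20.918). ∠BFD = 137.8°, so FD runs at -33.3° + (180° − 137.8°) = 8.9000° from the x-axis; with |FD| = 38.6, D = F + 38.6·(cos 8.9000°, sin 8.9000°) = (69.980, -14.946). FD ⟂ DE; with |DE| = 9.3 on the left of FD, E = D + 9.3·(-0.15471, 0.98796) = (68.541, -5.7579). Then |BE| = |E − B| = 68.782.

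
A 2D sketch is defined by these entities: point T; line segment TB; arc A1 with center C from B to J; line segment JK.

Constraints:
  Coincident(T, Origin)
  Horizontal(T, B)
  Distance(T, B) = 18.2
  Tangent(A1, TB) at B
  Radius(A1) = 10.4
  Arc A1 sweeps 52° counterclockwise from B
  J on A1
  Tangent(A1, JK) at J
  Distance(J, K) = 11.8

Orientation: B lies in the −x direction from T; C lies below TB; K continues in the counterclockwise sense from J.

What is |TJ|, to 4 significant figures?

26.70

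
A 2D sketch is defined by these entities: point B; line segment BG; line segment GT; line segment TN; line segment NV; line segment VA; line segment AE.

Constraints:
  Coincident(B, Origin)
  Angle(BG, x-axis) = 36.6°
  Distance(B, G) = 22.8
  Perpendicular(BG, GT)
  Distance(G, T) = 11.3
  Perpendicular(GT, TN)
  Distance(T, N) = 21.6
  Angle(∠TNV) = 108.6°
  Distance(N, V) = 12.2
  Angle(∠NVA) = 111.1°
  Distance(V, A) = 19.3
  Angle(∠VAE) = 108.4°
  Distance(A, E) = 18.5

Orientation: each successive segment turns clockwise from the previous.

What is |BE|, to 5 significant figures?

28.006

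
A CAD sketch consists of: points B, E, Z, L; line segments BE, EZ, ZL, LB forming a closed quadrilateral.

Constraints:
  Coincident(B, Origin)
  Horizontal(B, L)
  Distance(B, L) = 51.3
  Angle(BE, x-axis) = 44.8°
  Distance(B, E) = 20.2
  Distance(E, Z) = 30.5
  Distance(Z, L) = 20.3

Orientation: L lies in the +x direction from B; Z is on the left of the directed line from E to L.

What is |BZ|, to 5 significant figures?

48.375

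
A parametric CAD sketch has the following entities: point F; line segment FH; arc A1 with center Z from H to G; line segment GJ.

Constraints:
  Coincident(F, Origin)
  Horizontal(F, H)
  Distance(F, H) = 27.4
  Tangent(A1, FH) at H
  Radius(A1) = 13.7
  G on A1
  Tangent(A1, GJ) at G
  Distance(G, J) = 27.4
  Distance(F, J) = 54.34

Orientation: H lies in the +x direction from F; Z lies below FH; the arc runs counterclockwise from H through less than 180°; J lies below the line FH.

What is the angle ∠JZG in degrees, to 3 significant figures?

63.4°

F is at the origin; FH is horizontal with |FH| = 27.4 and H on the +x side, so H = (27.4, 0.00). The tangent condition forces ZH to be normal to FH, so Z = H + (0, -13.7) = (27.4, -13.7). Since ZG ⟂ GJ (tangency), |ZJ| = √(13.7² + 27.4²) = 30.6 regardless of where G sits on A1. So J lies on both circle(F, 54.34) and circle(Z, 30.6); the below-FH intersection is J = (31.9, -44.0). G is the foot of the tangent from J: G = (16.2, -21.6).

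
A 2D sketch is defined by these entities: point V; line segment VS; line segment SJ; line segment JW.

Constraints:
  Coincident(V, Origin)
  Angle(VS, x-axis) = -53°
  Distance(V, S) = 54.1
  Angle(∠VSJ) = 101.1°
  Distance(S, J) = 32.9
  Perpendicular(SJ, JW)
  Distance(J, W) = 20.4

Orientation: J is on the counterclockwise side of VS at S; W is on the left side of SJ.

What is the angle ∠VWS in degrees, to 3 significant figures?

68.8°

∠VSJ = 101.1°, so SJ runs at -53.0° + (180° − 101.1°) = 25.9° from the x-axis; with |SJ| = 32.9, J = S + 32.9·(cos 25.9°, sin 25.9°) = (62.2, -28.8). The perpendicularity gives JW at right angles to SJ; with |JW| = 20.4 on the left of SJ, W = J + 20.4·(-0.437, 0.900) = (53.2, -10.5). Then cos ∠VWS = WV·WS / (|WV||WS|), giving 68.8°.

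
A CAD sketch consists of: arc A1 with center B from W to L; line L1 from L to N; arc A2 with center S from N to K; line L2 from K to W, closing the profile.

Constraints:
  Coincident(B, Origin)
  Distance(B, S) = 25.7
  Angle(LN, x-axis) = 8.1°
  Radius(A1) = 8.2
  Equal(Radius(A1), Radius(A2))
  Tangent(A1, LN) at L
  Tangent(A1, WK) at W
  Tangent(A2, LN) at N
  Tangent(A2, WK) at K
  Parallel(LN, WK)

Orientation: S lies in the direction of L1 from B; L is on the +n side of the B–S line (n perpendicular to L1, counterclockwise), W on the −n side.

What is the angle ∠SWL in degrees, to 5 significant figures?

72.304°

The slot axis is L1's direction at 8.1°, so u = (cos 8.1°, sin 8.1°) = (0.99002, 0.14090) and n = (−sin 8.1°, cos 8.1°) = (-0.14090, 0.99002). B is at the origin and S lies 25.7 along u from B, so S = 25.7·u = (25.444, 3.6212). Tangency of A1 to both parallel lines with radius 8.2 puts L and W at B ± 8.2·n: L = (-1.1554, 8.1182), W = (1.1554, -8.1182). Then cos ∠SWL = WS·WL / (|WS||WL|), giving 72.304°.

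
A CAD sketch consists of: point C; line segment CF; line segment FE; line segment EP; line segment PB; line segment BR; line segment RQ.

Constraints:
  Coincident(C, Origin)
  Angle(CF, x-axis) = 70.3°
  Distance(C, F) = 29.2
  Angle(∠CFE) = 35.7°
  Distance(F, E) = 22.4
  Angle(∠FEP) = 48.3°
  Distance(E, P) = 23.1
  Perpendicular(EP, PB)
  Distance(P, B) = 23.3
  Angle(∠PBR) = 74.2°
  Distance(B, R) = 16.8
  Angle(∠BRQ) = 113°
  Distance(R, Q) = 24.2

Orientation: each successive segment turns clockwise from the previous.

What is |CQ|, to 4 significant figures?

10.61

∠PBR = 74.2° gives BR at -41.50° from the x-axis; with |BR| = 16.8, R = (17.89, 25.84). ∠BRQ = 113.0° gives RQ at -108.5° from the x-axis; with |RQ| = 24.2, Q = (10.21, 2.890). Then |CQ| = |Q − C| = 10.61.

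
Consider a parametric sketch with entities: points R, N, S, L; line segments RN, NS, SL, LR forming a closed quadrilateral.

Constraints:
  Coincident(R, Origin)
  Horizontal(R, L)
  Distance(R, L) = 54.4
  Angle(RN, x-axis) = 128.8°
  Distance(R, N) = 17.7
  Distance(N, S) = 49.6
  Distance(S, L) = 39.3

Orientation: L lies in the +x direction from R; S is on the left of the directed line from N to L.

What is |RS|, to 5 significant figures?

48.142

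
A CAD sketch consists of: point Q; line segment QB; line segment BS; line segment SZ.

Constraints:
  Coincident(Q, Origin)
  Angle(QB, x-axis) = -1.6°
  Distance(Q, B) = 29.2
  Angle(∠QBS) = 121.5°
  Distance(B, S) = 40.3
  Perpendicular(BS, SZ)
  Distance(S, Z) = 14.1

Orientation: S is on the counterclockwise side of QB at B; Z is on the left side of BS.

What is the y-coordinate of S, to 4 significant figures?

32.94

Q is at the origin; QB runs at -1.6° with length 29.2, so B = 29.2·(cos -1.6°, sin -1.6°) = (29.19, -0.8153). ∠QBS = 121.5°, so BS runs at -1.6° + (180° − 121.5°) = 56.90° from the x-axis; with |BS| = 40.3, S = B + 40.3·(cos 56.90°, sin 56.90°) = (51.20, 32.94). So S.y = 32.94.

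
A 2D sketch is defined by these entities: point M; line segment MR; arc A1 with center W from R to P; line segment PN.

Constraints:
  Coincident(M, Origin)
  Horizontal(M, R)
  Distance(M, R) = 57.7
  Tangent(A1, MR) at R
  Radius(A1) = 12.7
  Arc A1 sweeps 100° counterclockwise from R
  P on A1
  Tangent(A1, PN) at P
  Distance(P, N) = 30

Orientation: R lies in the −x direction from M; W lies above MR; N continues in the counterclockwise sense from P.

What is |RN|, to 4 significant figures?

45.04

On A1, R sits at bearing -90° from W; a 100° counterclockwise sweep puts P at bearing 10°, so P = W + 12.7·(cos 10°, sin 10°) = (-45.19, 14.91). Tangency of A1 to PN means the radius WP is perpendicular to PN, so PN runs along (−sin 10°, cos 10°); with |PN| = 30.0, N = (-50.40, 44.45). Then |RN| = |N − R| = 45.04.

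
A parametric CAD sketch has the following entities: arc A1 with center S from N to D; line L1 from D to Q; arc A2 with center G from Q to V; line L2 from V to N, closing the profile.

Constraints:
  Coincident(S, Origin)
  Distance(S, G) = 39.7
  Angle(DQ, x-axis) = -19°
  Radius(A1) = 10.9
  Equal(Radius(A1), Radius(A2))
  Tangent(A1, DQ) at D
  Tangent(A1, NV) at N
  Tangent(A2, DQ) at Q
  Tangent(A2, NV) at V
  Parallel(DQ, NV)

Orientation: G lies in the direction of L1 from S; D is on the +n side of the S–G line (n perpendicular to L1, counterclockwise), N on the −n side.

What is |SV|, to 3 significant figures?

41.2

The slot axis is L1's direction at -19.0°, so u = (cos -19.0°, sin -19.0°) = (0.946, -0.326) and n = (−sin -19.0°, cos -19.0°) = (0.326, 0.946). S is at the origin and G lies 39.7 along u from S, so G = 39.7·u = (37.5, -12.9). Tangency of A1 to both parallel lines with radius 10.9 puts D and N at S ± 10.9·n: D = (3.55, 10.3), N = (-3.55, -10.3). Equal radii place Q and V the same way about G: Q = G + 10.9·n = (41.1, -2.62), V = G − 10.9·n = (34.0, -23.2). Then |SV| = |V − S| = 41.2.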